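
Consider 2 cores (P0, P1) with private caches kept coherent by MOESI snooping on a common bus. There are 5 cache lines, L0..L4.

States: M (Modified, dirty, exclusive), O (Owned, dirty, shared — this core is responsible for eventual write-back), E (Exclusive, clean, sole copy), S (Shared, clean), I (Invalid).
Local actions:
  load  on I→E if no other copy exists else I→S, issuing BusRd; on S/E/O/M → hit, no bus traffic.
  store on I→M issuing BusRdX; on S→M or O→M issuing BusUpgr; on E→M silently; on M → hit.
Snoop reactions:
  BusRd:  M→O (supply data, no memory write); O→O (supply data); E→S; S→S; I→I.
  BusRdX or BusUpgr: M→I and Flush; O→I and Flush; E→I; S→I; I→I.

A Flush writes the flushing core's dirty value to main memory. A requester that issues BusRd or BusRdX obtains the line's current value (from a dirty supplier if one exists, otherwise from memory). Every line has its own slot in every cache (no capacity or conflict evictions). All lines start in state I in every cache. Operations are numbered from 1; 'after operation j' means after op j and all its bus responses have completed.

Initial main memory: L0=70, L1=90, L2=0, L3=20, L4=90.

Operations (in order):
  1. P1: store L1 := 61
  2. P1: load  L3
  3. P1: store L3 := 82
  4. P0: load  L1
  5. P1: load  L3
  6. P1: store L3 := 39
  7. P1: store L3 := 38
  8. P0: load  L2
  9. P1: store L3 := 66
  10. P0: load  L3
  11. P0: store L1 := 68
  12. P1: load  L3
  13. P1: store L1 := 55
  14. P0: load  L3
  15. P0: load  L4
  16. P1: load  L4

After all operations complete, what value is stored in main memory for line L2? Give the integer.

step 1: P1: store L1 := 61  ⟶  IM  (L1)  txn=BusRdX  M[L1]=90
step 2: P1: load  L3  ⟶  IE  (L3)  txn=BusRd  M[L3]=20
step 3: P1: store L3 := 82  ⟶  IM  (L3)  txn=∅  M[L3]=20
step 4: P0: load  L1  ⟶  SO  (L1)  txn=BusRd  M[L1]=90
step 5: P1: load  L3  ⟶  IM  (L3)  txn=∅  M[L3]=20
step 6: P1: store L3 := 39  ⟶  IM  (L3)  txn=∅  M[L3]=20
step 7: P1: store L3 := 38  ⟶  IM  (L3)  txn=∅  M[L3]=20
step 8: P0: load  L2  ⟶  EI  (L2)  txn=BusRd  M[L2]=0
step 9: P1: store L3 := 66  ⟶  IM  (L3)  txn=∅  M[L3]=20
step 10: P0: load  L3  ⟶  SO  (L3)  txn=BusRd  M[L3]=20
step 11: P0: store L1 := 68  ⟶  MI  (L1)  txn=BusUpgr+Flush  M[L1]=61
step 12: P1: load  L3  ⟶  SO  (L3)  txn=∅  M[L3]=20
step 13: P1: store L1 := 55  ⟶  IM  (L1)  txn=BusRdX+Flush  M[L1]=68
step 14: P0: load  L3  ⟶  SO  (L3)  txn=∅  M[L3]=20
step 15: P0: load  L4  ⟶  EI  (L4)  txn=BusRd  M[L4]=90
step 16: P1: load  L4  ⟶  SS  (L4)  txn=BusRd  M[L4]=90

memory[L2] = 0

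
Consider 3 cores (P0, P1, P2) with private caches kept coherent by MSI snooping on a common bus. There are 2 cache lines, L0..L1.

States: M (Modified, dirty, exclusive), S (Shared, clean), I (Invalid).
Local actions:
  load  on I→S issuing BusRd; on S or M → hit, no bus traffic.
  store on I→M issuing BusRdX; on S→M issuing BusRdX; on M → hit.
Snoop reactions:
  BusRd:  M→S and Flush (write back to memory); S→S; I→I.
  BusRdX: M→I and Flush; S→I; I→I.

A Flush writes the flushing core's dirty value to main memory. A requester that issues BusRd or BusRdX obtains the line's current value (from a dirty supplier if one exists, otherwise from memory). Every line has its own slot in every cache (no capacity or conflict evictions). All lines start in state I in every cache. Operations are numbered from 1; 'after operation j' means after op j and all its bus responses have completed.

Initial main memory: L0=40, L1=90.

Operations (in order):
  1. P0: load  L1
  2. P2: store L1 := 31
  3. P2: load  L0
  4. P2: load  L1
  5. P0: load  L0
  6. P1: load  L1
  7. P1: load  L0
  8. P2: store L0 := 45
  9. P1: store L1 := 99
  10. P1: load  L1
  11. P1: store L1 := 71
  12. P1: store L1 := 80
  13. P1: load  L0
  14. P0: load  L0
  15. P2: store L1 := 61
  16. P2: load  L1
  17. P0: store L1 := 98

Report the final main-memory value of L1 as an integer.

step 1: P0: load  L1  ⟶  SII  (L1)  txn=BusRd  M[L1]=90
step 2: P2: store L1 := 31  ⟶  IIM  (L1)  txn=BusRdX  M[L1]=90
step 3: P2: load  L0  ⟶  IIS  (L0)  txn=BusRd  M[L0]=40
step 4: P2: load  L1  ⟶  IIM  (L1)  txn=∅  M[L1]=90
step 5: P0: load  L0  ⟶  SIS  (L0)  txn=BusRd  M[L0]=40
step 6: P1: load  L1  ⟶  ISS  (L1)  txn=BusRd+Flush  M[L1]=31
step 7: P1: load  L0  ⟶  SSS  (L0)  txn=BusRd  M[L0]=40
step 8: P2: store L0 := 45  ⟶  IIM  (L0)  txn=BusRdX  M[L0]=40
step 9: P1: store L1 := 99  ⟶  IMI  (L1)  txn=BusRdX  M[L1]=31
step 10: P1: load  L1  ⟶  IMI  (L1)  txn=∅  M[L1]=31
step 11: P1: store L1 := 71  ⟶  IMI  (L1)  txn=∅  M[L1]=31
step 12: P1: store L1 := 80  ⟶  IMI  (L1)  txn=∅  M[L1]=31
step 13: P1: load  L0  ⟶  ISS  (L0)  txn=BusRd+Flush  M[L0]=45
step 14: P0: load  L0  ⟶  SSS  (L0)  txn=BusRd  M[L0]=45
step 15: P2: store L1 := 61  ⟶  IIM  (L1)  txn=BusRdX+Flush  M[L1]=80
step 16: P2: load  L1  ⟶  IIM  (L1)  txn=∅  M[L1]=80
step 17: P0: store L1 := 98  ⟶  MII  (L1)  txn=BusRdX+Flush  M[L1]=61

memory[L1] = 61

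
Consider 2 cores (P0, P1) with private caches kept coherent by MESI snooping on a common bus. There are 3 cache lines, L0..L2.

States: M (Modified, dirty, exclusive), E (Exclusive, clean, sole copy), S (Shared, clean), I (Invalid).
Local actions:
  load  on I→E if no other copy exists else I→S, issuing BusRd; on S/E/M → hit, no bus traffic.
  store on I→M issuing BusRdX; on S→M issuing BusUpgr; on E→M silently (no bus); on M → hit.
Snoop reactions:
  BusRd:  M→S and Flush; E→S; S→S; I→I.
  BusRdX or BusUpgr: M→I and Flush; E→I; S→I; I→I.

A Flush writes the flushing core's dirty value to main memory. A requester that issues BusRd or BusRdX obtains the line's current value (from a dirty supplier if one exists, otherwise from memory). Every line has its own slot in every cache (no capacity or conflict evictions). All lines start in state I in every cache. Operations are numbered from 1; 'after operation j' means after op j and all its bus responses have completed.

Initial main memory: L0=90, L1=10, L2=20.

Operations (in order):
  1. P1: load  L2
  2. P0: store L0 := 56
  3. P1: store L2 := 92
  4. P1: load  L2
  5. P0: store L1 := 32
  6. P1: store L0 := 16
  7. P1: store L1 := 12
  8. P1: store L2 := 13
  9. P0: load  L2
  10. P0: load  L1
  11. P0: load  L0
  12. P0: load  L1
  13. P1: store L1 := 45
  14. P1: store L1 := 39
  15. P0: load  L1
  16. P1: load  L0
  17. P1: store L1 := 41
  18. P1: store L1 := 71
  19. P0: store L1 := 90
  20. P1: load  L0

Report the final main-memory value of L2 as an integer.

memory[L2] = 13

1. P1: load  L2  bus=[BusRd]  L2: P0=I P1=E  mem[L2]=20
2. P0: store L0 := 56  bus=[BusRdX]  L0: P0=M P1=I  mem[L0]=90
3. P1: store L2 := 92  bus=[-]  L2: P0=I P1=M  mem[L2]=20
4. P1: load  L2  bus=[-]  L2: P0=I P1=M  mem[L2]=20
5. P0: store L1 := 32  bus=[BusRdX]  L1: P0=M P1=I  mem[L1]=10
6. P1: store L0 := 16  bus=[BusRdX,Flush]  L0: P0=I P1=M  mem[L0]=56
7. P1: store L1 := 12  bus=[BusRdX,Flush]  L1: P0=I P1=M  mem[L1]=32
8. P1: store L2 := 13  bus=[-]  L2: P0=I P1=M  mem[L2]=20
9. P0: load  L2  bus=[BusRd,Flush]  L2: P0=S P1=S  mem[L2]=13
10. P0: load  L1  bus=[BusRd,Flush]  L1: P0=S P1=S  mem[L1]=12
11. P0: load  L0  bus=[BusRd,Flush]  L0: P0=S P1=S  mem[L0]=16
12. P0: load  L1  bus=[-]  L1: P0=S P1=S  mem[L1]=12
13. P1: store L1 := 45  bus=[BusUpgr]  L1: P0=I P1=M  mem[L1]=12
14. P1: store L1 := 39  bus=[-]  L1: P0=I P1=M  mem[L1]=12
15. P0: load  L1  bus=[BusRd,Flush]  L1: P0=S P1=S  mem[L1]=39
16. P1: load  L0  bus=[-]  L0: P0=S P1=S  mem[L0]=16
17. P1: store L1 := 41  bus=[BusUpgr]  L1: P0=I P1=M  mem[L1]=39
18. P1: store L1 := 71  bus=[-]  L1: P0=I P1=M  mem[L1]=39
19. P0: store L1 := 90  bus=[BusRdX,Flush]  L1: P0=M P1=I  mem[L1]=71
20. P1: load  L0  bus=[-]  L0: P0=S P1=S  mem[L0]=16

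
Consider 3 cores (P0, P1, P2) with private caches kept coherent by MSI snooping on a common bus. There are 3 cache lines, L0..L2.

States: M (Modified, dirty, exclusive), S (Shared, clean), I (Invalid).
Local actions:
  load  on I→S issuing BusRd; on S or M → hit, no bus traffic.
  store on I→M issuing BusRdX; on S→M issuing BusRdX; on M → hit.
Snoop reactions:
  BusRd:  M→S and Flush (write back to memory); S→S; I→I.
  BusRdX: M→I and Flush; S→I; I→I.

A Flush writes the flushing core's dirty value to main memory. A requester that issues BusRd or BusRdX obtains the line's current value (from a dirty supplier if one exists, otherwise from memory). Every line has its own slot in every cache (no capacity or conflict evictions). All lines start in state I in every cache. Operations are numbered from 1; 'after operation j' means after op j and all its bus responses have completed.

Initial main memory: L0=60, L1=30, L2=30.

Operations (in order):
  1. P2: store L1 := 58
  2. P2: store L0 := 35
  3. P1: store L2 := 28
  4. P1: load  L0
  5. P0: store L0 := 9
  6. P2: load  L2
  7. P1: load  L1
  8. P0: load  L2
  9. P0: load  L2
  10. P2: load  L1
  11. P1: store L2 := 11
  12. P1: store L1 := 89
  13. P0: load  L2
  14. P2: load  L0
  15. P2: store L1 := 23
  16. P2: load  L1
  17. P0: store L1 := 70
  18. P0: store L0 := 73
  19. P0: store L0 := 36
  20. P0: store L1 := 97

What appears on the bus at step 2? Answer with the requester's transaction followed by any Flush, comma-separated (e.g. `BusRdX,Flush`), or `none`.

bus = BusRdX

[1] P2: store L1 := 58 | P0:I, P1:I, P2:M(58) | bus: BusRdX
[2] P2: store L0 := 35 | P0:I, P1:I, P2:M(35) | bus: BusRdX
[3] P1: store L2 := 28 | P0:I, P1:M(28), P2:I | bus: BusRdX
[4] P1: load  L0 | P0:I, P1:S(35), P2:S(35) | bus: BusRd,Flush
[5] P0: store L0 := 9 | P0:M(9), P1:I, P2:I | bus: BusRdX
[6] P2: load  L2 | P0:I, P1:S(28), P2:S(28) | bus: BusRd,Flush
[7] P1: load  L1 | P0:I, P1:S(58), P2:S(58) | bus: BusRd,Flush
[8] P0: load  L2 | P0:S(28), P1:S(28), P2:S(28) | bus: BusRd
[9] P0: load  L2 | P0:S(28), P1:S(28), P2:S(28) | bus: none
[10] P2: load  L1 | P0:I, P1:S(58), P2:S(58) | bus: none
[11] P1: store L2 := 11 | P0:I, P1:M(11), P2:I | bus: BusRdX
[12] P1: store L1 := 89 | P0:I, P1:M(89), P2:I | bus: BusRdX
[13] P0: load  L2 | P0:S(11), P1:S(11), P2:I | bus: BusRd,Flush
[14] P2: load  L0 | P0:S(9), P1:I, P2:S(9) | bus: BusRd,Flush
[15] P2: store L1 := 23 | P0:I, P1:I, P2:M(23) | bus: BusRdX,Flush
[16] P2: load  L1 | P0:I, P1:I, P2:M(23) | bus: none
[17] P0: store L1 := 70 | P0:M(70), P1:I, P2:I | bus: BusRdX,Flush
[18] P0: store L0 := 73 | P0:M(73), P1:I, P2:I | bus: BusRdX
[19] P0: store L0 := 36 | P0:M(36), P1:I, P2:I | bus: none
[20] P0: store L1 := 97 | P0:M(97), P1:I, P2:I | bus: none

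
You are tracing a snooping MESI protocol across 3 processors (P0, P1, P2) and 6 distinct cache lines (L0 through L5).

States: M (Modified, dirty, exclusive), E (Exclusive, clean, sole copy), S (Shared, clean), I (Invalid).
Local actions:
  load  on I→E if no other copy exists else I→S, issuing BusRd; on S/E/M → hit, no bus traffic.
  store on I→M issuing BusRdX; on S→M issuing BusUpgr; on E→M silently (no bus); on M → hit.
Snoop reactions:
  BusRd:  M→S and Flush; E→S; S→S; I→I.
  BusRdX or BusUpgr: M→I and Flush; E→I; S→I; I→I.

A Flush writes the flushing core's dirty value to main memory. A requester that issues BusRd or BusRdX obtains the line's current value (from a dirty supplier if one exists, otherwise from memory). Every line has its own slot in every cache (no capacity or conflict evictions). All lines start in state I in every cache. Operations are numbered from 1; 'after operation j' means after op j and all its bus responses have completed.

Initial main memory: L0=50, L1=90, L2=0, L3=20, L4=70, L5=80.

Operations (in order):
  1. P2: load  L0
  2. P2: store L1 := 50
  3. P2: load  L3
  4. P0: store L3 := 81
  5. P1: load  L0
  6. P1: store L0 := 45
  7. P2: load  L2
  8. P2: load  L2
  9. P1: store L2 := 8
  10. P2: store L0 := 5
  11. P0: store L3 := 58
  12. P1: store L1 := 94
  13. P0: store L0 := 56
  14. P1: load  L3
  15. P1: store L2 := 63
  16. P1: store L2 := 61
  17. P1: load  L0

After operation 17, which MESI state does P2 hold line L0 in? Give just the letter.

[1] P2: load  L0 | P0:I, P1:I, P2:E(50) | bus: BusRd
[2] P2: store L1 := 50 | P0:I, P1:I, P2:M(50) | bus: BusRdX
[3] P2: load  L3 | P0:I, P1:I, P2:E(20) | bus: BusRd
[4] P0: store L3 := 81 | P0:M(81), P1:I, P2:I | bus: BusRdX
[5] P1: load  L0 | P0:I, P1:S(50), P2:S(50) | bus: BusRd
[6] P1: store L0 := 45 | P0:I, P1:M(45), P2:I | bus: BusUpgr
[7] P2: load  L2 | P0:I, P1:I, P2:E(0) | bus: BusRd
[8] P2: load  L2 | P0:I, P1:I, P2:E(0) | bus: none
[9] P1: store L2 := 8 | P0:I, P1:M(8), P2:I | bus: BusRdX
[10] P2: store L0 := 5 | P0:I, P1:I, P2:M(5) | bus: BusRdX,Flush
[11] P0: store L3 := 58 | P0:M(58), P1:I, P2:I | bus: none
[12] P1: store L1 := 94 | P0:I, P1:M(94), P2:I | bus: BusRdX,Flush
[13] P0: store L0 := 56 | P0:M(56), P1:I, P2:I | bus: BusRdX,Flush
[14] P1: load  L3 | P0:S(58), P1:S(58), P2:I | bus: BusRd,Flush
[15] P1: store L2 := 63 | P0:I, P1:M(63), P2:I | bus: none
[16] P1: store L2 := 61 | P0:I, P1:M(61), P2:I | bus: none
[17] P1: load  L0 | P0:S(56), P1:S(56), P2:I | bus: BusRd,Flush

state = I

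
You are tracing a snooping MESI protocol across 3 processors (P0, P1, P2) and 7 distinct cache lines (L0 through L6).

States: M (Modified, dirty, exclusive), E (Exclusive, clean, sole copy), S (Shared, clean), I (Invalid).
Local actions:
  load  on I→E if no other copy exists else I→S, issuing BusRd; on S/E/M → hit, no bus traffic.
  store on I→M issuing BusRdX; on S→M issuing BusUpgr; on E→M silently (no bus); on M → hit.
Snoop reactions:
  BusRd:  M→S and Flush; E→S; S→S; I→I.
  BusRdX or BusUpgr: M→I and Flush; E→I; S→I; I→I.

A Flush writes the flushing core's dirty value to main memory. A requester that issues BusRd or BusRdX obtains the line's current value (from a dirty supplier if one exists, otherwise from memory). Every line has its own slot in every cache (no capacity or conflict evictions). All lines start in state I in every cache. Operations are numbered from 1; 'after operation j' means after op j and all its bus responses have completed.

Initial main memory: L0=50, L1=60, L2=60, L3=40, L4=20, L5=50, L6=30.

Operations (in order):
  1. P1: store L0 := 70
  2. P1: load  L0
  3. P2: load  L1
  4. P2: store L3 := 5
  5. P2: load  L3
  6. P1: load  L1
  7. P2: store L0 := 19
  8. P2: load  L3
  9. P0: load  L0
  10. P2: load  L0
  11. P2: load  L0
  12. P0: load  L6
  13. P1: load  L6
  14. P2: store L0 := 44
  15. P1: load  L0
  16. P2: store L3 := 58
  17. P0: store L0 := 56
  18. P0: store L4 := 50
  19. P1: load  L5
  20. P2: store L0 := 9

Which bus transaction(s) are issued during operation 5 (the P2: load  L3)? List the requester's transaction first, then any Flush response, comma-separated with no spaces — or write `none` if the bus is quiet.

1. P1: store L0 := 70  bus=[BusRdX]  L0: P0=I P1=M P2=I  mem[L0]=50
2. P1: load  L0  bus=[-]  L0: P0=I P1=M P2=I  mem[L0]=50
3. P2: load  L1  bus=[BusRd]  L1: P0=I P1=I P2=E  mem[L1]=60
4. P2: store L3 := 5  bus=[BusRdX]  L3: P0=I P1=I P2=M  mem[L3]=40
5. P2: load  L3  bus=[-]  L3: P0=I P1=I P2=M  mem[L3]=40
6. P1: load  L1  bus=[BusRd]  L1: P0=I P1=S P2=S  mem[L1]=60
7. P2: store L0 := 19  bus=[BusRdX,Flush]  L0: P0=I P1=I P2=M  mem[L0]=70
8. P2: load  L3  bus=[-]  L3: P0=I P1=I P2=M  mem[L3]=40
9. P0: load  L0  bus=[BusRd,Flush]  L0: P0=S P1=I P2=S  mem[L0]=19
10. P2: load  L0  bus=[-]  L0: P0=S P1=I P2=S  mem[L0]=19
11. P2: load  L0  bus=[-]  L0: P0=S P1=I P2=S  mem[L0]=19
12. P0: load  L6  bus=[BusRd]  L6: P0=E P1=I P2=I  mem[L6]=30
13. P1: load  L6  bus=[BusRd]  L6: P0=S P1=S P2=I  mem[L6]=30
14. P2: store L0 := 44  bus=[BusUpgr]  L0: P0=I P1=I P2=M  mem[L0]=19
15. P1: load  L0  bus=[BusRd,Flush]  L0: P0=I P1=S P2=S  mem[L0]=44
16. P2: store L3 := 58  bus=[-]  L3: P0=I P1=I P2=M  mem[L3]=40
17. P0: store L0 := 56  bus=[BusRdX]  L0: P0=M P1=I P2=I  mem[L0]=44
18. P0: store L4 := 50  bus=[BusRdX]  L4: P0=M P1=I P2=I  mem[L4]=20
19. P1: load  L5  bus=[BusRd]  L5: P0=I P1=E P2=I  mem[L5]=50
20. P2: store L0 := 9  bus=[BusRdX,Flush]  L0: P0=I P1=I P2=M  mem[L0]=56

bus = none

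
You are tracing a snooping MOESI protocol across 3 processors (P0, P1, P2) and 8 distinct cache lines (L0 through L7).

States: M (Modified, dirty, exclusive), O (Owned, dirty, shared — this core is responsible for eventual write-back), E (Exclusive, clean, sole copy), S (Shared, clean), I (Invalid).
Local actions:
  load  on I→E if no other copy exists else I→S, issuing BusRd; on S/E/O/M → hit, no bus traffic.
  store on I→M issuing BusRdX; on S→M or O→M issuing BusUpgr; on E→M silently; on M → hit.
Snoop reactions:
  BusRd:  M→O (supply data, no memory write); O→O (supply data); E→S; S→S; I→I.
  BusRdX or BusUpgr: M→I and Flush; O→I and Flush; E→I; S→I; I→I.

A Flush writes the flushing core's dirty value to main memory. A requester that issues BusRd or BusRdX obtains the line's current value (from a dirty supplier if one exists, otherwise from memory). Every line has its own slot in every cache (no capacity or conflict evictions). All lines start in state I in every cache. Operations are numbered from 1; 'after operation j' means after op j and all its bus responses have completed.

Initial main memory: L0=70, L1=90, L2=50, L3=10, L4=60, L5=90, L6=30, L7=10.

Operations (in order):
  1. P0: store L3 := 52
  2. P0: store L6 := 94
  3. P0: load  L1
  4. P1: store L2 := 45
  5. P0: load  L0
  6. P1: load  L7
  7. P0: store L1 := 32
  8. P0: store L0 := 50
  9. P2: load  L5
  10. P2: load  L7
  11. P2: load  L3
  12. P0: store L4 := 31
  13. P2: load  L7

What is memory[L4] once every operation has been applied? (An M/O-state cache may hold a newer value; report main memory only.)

memory[L4] = 60

  op1 P0: store L3 := 52 → M/I/I on L3; bus BusRdX; mem=10
  op2 P0: store L6 := 94 → M/I/I on L6; bus BusRdX; mem=30
  op3 P0: load  L1 → E/I/I on L1; bus BusRd; mem=90
  op4 P1: store L2 := 45 → I/M/I on L2; bus BusRdX; mem=50
  op5 P0: load  L0 → E/I/I on L0; bus BusRd; mem=70
  op6 P1: load  L7 → I/E/I on L7; bus BusRd; mem=10
  op7 P0: store L1 := 32 → M/I/I on L1; bus (none); mem=90
  op8 P0: store L0 := 50 → M/I/I on L0; bus (none); mem=70
  op9 P2: load  L5 → I/I/E on L5; bus BusRd; mem=90
  op10 P2: load  L7 → I/S/S on L7; bus BusRd; mem=10
  op11 P2: load  L3 → O/I/S on L3; bus BusRd; mem=10
  op12 P0: store L4 := 31 → M/I/I on L4; bus BusRdX; mem=60
  op13 P2: load  L7 → I/S/S on L7; bus (none); mem=10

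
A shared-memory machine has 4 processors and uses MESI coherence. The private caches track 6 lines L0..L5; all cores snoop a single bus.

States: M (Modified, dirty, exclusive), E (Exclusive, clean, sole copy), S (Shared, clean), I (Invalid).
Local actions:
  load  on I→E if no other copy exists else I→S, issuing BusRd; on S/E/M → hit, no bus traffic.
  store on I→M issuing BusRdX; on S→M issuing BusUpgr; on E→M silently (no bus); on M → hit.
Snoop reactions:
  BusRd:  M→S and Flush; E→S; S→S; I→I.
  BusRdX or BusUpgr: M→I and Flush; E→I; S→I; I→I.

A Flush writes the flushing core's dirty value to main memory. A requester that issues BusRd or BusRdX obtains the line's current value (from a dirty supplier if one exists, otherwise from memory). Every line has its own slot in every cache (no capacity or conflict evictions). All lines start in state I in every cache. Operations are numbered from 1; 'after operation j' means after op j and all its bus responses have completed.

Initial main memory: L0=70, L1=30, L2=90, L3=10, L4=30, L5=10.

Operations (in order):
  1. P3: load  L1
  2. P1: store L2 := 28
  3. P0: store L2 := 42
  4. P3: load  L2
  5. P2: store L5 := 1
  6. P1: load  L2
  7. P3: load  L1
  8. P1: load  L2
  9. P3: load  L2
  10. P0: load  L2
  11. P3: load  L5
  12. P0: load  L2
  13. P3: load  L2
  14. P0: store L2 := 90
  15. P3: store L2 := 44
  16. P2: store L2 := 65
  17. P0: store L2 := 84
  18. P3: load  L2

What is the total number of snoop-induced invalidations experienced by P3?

  op1 P3: load  L1 → I/I/I/E on L1; bus BusRd; mem=30
  op2 P1: store L2 := 28 → I/M/I/I on L2; bus BusRdX; mem=90
  op3 P0: store L2 := 42 → M/I/I/I on L2; bus BusRdX Flush; mem=28
  op4 P3: load  L2 → S/I/I/S on L2; bus BusRd Flush; mem=42
  op5 P2: store L5 := 1 → I/I/M/I on L5; bus BusRdX; mem=10
  op6 P1: load  L2 → S/S/I/S on L2; bus BusRd; mem=42
  op7 P3: load  L1 → I/I/I/E on L1; bus (none); mem=30
  op8 P1: load  L2 → S/S/I/S on L2; bus (none); mem=42
  op9 P3: load  L2 → S/S/I/S on L2; bus (none); mem=42
  op10 P0: load  L2 → S/S/I/S on L2; bus (none); mem=42
  op11 P3: load  L5 → I/I/S/S on L5; bus BusRd Flush; mem=1
  op12 P0: load  L2 → S/S/I/S on L2; bus (none); mem=42
  op13 P3: load  L2 → S/S/I/S on L2; bus (none); mem=42
  op14 P0: store L2 := 90 → M/I/I/I on L2; bus BusUpgr; mem=42
  op15 P3: store L2 := 44 → I/I/I/M on L2; bus BusRdX Flush; mem=90
  op16 P2: store L2 := 65 → I/I/M/I on L2; bus BusRdX Flush; mem=44
  op17 P0: store L2 := 84 → M/I/I/I on L2; bus BusRdX Flush; mem=65
  op18 P3: load  L2 → S/I/I/S on L2; bus BusRd Flush; mem=84

invalidations = 2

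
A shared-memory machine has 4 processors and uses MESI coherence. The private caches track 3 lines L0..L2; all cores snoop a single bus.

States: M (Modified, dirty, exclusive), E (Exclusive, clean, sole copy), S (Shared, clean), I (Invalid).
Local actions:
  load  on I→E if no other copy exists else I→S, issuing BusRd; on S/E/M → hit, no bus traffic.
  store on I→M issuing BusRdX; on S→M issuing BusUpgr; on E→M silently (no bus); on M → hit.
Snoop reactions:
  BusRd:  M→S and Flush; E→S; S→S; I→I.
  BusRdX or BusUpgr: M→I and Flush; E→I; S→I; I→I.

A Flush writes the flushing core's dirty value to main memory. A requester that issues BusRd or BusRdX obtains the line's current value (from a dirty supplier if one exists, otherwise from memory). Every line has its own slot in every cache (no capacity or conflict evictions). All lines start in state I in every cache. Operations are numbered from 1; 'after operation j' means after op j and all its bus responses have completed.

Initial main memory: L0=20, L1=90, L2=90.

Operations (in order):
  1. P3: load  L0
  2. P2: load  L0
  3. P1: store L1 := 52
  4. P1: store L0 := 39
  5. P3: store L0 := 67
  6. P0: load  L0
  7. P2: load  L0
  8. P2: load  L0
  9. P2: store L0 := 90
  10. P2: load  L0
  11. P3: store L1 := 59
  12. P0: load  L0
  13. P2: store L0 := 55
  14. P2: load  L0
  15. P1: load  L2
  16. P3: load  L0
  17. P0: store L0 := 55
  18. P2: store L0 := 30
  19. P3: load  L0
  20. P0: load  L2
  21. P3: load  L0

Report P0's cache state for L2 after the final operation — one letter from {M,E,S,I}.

[1] P3: load  L0 | P0:I, P1:I, P2:I, P3:E(20) | bus: BusRd
[2] P2: load  L0 | P0:I, P1:I, P2:S(20), P3:S(20) | bus: BusRd
[3] P1: store L1 := 52 | P0:I, P1:M(52), P2:I, P3:I | bus: BusRdX
[4] P1: store L0 := 39 | P0:I, P1:M(39), P2:I, P3:I | bus: BusRdX
[5] P3: store L0 := 67 | P0:I, P1:I, P2:I, P3:M(67) | bus: BusRdX,Flush
[6] P0: load  L0 | P0:S(67), P1:I, P2:I, P3:S(67) | bus: BusRd,Flush
[7] P2: load  L0 | P0:S(67), P1:I, P2:S(67), P3:S(67) | bus: BusRd
[8] P2: load  L0 | P0:S(67), P1:I, P2:S(67), P3:S(67) | bus: none
[9] P2: store L0 := 90 | P0:I, P1:I, P2:M(90), P3:I | bus: BusUpgr
[10] P2: load  L0 | P0:I, P1:I, P2:M(90), P3:I | bus: none
[11] P3: store L1 := 59 | P0:I, P1:I, P2:I, P3:M(59) | bus: BusRdX,Flush
[12] P0: load  L0 | P0:S(90), P1:I, P2:S(90), P3:I | bus: BusRd,Flush
[13] P2: store L0 := 55 | P0:I, P1:I, P2:M(55), P3:I | bus: BusUpgr
[14] P2: load  L0 | P0:I, P1:I, P2:M(55), P3:I | bus: none
[15] P1: load  L2 | P0:I, P1:E(90), P2:I, P3:I | bus: BusRd
[16] P3: load  L0 | P0:I, P1:I, P2:S(55), P3:S(55) | bus: BusRd,Flush
[17] P0: store L0 := 55 | P0:M(55), P1:I, P2:I, P3:I | bus: BusRdX
[18] P2: store L0 := 30 | P0:I, P1:I, P2:M(30), P3:I | bus: BusRdX,Flush
[19] P3: load  L0 | P0:I, P1:I, P2:S(30), P3:S(30) | bus: BusRd,Flush
[20] P0: load  L2 | P0:S(90), P1:S(90), P2:I, P3:I | bus: BusRd
[21] P3: load  L0 | P0:I, P1:I, P2:S(30), P3:S(30) | bus: none

state = S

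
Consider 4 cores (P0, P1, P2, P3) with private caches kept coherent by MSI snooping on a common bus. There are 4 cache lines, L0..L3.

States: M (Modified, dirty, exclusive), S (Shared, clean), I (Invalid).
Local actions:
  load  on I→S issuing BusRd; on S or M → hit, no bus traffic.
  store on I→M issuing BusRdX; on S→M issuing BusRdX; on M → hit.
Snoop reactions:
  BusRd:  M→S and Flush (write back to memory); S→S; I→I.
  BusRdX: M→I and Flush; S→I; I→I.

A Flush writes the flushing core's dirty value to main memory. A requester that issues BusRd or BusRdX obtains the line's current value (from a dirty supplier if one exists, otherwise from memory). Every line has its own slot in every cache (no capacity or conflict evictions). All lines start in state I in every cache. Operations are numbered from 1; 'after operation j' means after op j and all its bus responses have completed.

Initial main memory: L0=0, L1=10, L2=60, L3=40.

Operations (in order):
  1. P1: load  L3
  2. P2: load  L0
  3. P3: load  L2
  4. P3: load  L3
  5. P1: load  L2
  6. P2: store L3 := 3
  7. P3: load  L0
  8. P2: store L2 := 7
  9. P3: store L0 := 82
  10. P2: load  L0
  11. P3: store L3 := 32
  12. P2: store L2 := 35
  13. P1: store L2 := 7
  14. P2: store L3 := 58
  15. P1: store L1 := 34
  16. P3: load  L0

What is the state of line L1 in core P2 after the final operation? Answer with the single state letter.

1. P1: load  L3  bus=[BusRd]  L3: P0=I P1=S P2=I P3=I  mem[L3]=40
2. P2: load  L0  bus=[BusRd]  L0: P0=I P1=I P2=S P3=I  mem[L0]=0
3. P3: load  L2  bus=[BusRd]  L2: P0=I P1=I P2=I P3=S  mem[L2]=60
4. P3: load  L3  bus=[BusRd]  L3: P0=I P1=S P2=I P3=S  mem[L3]=40
5. P1: load  L2  bus=[BusRd]  L2: P0=I P1=S P2=I P3=S  mem[L2]=60
6. P2: store L3 := 3  bus=[BusRdX]  L3: P0=I P1=I P2=M P3=I  mem[L3]=40
7. P3: load  L0  bus=[BusRd]  L0: P0=I P1=I P2=S P3=S  mem[L0]=0
8. P2: store L2 := 7  bus=[BusRdX]  L2: P0=I P1=I P2=M P3=I  mem[L2]=60
9. P3: store L0 := 82  bus=[BusRdX]  L0: P0=I P1=I P2=I P3=M  mem[L0]=0
10. P2: load  L0  bus=[BusRd,Flush]  L0: P0=I P1=I P2=S P3=S  mem[L0]=82
11. P3: store L3 := 32  bus=[BusRdX,Flush]  L3: P0=I P1=I P2=I P3=M  mem[L3]=3
12. P2: store L2 := 35  bus=[-]  L2: P0=I P1=I P2=M P3=I  mem[L2]=60
13. P1: store L2 := 7  bus=[BusRdX,Flush]  L2: P0=I P1=M P2=I P3=I  mem[L2]=35
14. P2: store L3 := 58  bus=[BusRdX,Flush]  L3: P0=I P1=I P2=M P3=I  mem[L3]=32
15. P1: store L1 := 34  bus=[BusRdX]  L1: P0=I P1=M P2=I P3=I  mem[L1]=10
16. P3: load  L0  bus=[-]  L0: P0=I P1=I P2=S P3=S  mem[L0]=82

state = I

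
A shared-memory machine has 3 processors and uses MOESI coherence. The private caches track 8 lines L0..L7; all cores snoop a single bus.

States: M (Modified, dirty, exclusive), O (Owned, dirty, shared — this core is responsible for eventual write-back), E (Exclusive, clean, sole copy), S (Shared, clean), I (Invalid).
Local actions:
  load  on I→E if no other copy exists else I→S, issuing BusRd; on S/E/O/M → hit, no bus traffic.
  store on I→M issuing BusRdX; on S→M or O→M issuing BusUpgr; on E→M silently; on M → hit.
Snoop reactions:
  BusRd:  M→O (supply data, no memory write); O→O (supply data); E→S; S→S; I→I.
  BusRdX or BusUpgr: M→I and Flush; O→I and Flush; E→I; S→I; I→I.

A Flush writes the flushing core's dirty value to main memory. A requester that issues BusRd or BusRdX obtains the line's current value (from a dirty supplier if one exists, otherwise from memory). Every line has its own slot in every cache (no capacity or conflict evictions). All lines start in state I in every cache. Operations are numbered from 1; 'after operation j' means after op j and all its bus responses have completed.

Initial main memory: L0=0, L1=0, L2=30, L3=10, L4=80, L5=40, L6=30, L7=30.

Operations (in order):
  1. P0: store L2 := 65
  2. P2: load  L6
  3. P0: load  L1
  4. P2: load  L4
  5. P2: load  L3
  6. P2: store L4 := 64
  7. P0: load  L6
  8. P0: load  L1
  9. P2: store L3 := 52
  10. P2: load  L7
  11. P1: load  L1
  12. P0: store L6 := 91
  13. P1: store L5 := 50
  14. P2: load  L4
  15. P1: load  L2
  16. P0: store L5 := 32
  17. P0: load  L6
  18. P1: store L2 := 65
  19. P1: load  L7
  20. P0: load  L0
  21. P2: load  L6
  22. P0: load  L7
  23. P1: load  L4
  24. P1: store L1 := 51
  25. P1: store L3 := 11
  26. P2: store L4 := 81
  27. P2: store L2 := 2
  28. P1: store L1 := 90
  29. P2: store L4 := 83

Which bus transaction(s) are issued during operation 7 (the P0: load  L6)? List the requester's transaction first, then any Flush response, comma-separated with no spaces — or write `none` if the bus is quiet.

1. P0: store L2 := 65  bus=[BusRdX]  L2: P0=M P1=I P2=I  mem[L2]=30
2. P2: load  L6  bus=[BusRd]  L6: P0=I P1=I P2=E  mem[L6]=30
3. P0: load  L1  bus=[BusRd]  L1: P0=E P1=I P2=I  mem[L1]=0
4. P2: load  L4  bus=[BusRd]  L4: P0=I P1=I P2=E  mem[L4]=80
5. P2: load  L3  bus=[BusRd]  L3: P0=I P1=I P2=E  mem[L3]=10
6. P2: store L4 := 64  bus=[-]  L4: P0=I P1=I P2=M  mem[L4]=80
7. P0: load  L6  bus=[BusRd]  L6: P0=S P1=I P2=S  mem[L6]=30
8. P0: load  L1  bus=[-]  L1: P0=E P1=I P2=I  mem[L1]=0
9. P2: store L3 := 52  bus=[-]  L3: P0=I P1=I P2=M  mem[L3]=10
10. P2: load  L7  bus=[BusRd]  L7: P0=I P1=I P2=E  mem[L7]=30
11. P1: load  L1  bus=[BusRd]  L1: P0=S P1=S P2=I  mem[L1]=0
12. P0: store L6 := 91  bus=[BusUpgr]  L6: P0=M P1=I P2=I  mem[L6]=30
13. P1: store L5 := 50  bus=[BusRdX]  L5: P0=I P1=M P2=I  mem[L5]=40
14. P2: load  L4  bus=[-]  L4: P0=I P1=I P2=M  mem[L4]=80
15. P1: load  L2  bus=[BusRd]  L2: P0=O P1=S P2=I  mem[L2]=30
16. P0: store L5 := 32  bus=[BusRdX,Flush]  L5: P0=M P1=I P2=I  mem[L5]=50
17. P0: load  L6  bus=[-]  L6: P0=M P1=I P2=I  mem[L6]=30
18. P1: store L2 := 65  bus=[BusUpgr,Flush]  L2: P0=I P1=M P2=I  mem[L2]=65
19. P1: load  L7  bus=[BusRd]  L7: P0=I P1=S P2=S  mem[L7]=30
20. P0: load  L0  bus=[BusRd]  L0: P0=E P1=I P2=I  mem[L0]=0
21. P2: load  L6  bus=[BusRd]  L6: P0=O P1=I P2=S  mem[L6]=30
22. P0: load  L7  bus=[BusRd]  L7: P0=S P1=S P2=S  mem[L7]=30
23. P1: load  L4  bus=[BusRd]  L4: P0=I P1=S P2=O  mem[L4]=80
24. P1: store L1 := 51  bus=[BusUpgr]  L1: P0=I P1=M P2=I  mem[L1]=0
25. P1: store L3 := 11  bus=[BusRdX,Flush]  L3: P0=I P1=M P2=I  mem[L3]=52
26. P2: store L4 := 81  bus=[BusUpgr]  L4: P0=I P1=I P2=M  mem[L4]=80
27. P2: store L2 := 2  bus=[BusRdX,Flush]  L2: P0=I P1=I P2=M  mem[L2]=65
28. P1: store L1 := 90  bus=[-]  L1: P0=I P1=M P2=I  mem[L1]=0
29. P2: store L4 := 83  bus=[-]  L4: P0=I P1=I P2=M  mem[L4]=80

bus = BusRd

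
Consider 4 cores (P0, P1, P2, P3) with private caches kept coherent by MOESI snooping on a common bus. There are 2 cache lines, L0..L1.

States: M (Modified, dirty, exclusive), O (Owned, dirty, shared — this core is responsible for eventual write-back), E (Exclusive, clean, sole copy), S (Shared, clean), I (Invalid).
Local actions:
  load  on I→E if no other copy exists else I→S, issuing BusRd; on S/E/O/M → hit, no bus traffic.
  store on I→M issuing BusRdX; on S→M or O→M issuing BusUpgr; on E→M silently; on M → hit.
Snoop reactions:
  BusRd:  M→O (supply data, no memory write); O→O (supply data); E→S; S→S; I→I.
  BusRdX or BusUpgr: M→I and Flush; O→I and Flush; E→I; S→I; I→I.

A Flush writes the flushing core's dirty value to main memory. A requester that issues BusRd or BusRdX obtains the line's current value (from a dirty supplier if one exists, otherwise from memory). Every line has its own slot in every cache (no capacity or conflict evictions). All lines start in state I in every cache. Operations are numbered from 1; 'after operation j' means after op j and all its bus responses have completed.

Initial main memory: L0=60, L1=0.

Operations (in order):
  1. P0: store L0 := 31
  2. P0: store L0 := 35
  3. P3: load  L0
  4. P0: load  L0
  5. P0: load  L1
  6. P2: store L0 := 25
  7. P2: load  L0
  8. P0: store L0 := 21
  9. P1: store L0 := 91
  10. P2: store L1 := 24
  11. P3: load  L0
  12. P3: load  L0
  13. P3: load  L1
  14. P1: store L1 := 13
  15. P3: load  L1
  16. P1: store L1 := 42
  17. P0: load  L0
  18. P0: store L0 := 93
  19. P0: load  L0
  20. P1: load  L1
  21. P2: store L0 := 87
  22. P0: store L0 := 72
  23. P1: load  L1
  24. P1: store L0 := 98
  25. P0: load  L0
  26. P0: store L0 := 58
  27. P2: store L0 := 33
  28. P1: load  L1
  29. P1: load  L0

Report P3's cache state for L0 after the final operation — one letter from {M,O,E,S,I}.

state = I

  op1 P0: store L0 := 31 → M/I/I/I on L0; bus BusRdX; mem=60
  op2 P0: store L0 := 35 → M/I/I/I on L0; bus (none); mem=60
  op3 P3: load  L0 → O/I/I/S on L0; bus BusRd; mem=60
  op4 P0: load  L0 → O/I/I/S on L0; bus (none); mem=60
  op5 P0: load  L1 → E/I/I/I on L1; bus BusRd; mem=0
  op6 P2: store L0 := 25 → I/I/M/I on L0; bus BusRdX Flush; mem=35
  op7 P2: load  L0 → I/I/M/I on L0; bus (none); mem=35
  op8 P0: store L0 := 21 → M/I/I/I on L0; bus BusRdX Flush; mem=25
  op9 P1: store L0 := 91 → I/M/I/I on L0; bus BusRdX Flush; mem=21
  op10 P2: store L1 := 24 → I/I/M/I on L1; bus BusRdX; mem=0
  op11 P3: load  L0 → I/O/I/S on L0; bus BusRd; mem=21
  op12 P3: load  L0 → I/O/I/S on L0; bus (none); mem=21
  op13 P3: load  L1 → I/I/O/S on L1; bus BusRd; mem=0
  op14 P1: store L1 := 13 → I/M/I/I on L1; bus BusRdX Flush; mem=24
  op15 P3: load  L1 → I/O/I/S on L1; bus BusRd; mem=24
  op16 P1: store L1 := 42 → I/M/I/I on L1; bus BusUpgr; mem=24
  op17 P0: load  L0 → S/O/I/S on L0; bus BusRd; mem=21
  op18 P0: store L0 := 93 → M/I/I/I on L0; bus BusUpgr Flush; mem=91
  op19 P0: load  L0 → M/I/I/I on L0; bus (none); mem=91
  op20 P1: load  L1 → I/M/I/I on L1; bus (none); mem=24
  op21 P2: store L0 := 87 → I/I/M/I on L0; bus BusRdX Flush; mem=93
  op22 P0: store L0 := 72 → M/I/I/I on L0; bus BusRdX Flush; mem=87
  op23 P1: load  L1 → I/M/I/I on L1; bus (none); mem=24
  op24 P1: store L0 := 98 → I/M/I/I on L0; bus BusRdX Flush; mem=72
  op25 P0: load  L0 → S/O/I/I on L0; bus BusRd; mem=72
  op26 P0: store L0 := 58 → M/I/I/I on L0; bus BusUpgr Flush; mem=98
  op27 P2: store L0 := 33 → I/I/M/I on L0; bus BusRdX Flush; mem=58
  op28 P1: load  L1 → I/M/I/I on L1; bus (none); mem=24
  op29 P1: load  L0 → I/S/O/I on L0; bus BusRd; mem=58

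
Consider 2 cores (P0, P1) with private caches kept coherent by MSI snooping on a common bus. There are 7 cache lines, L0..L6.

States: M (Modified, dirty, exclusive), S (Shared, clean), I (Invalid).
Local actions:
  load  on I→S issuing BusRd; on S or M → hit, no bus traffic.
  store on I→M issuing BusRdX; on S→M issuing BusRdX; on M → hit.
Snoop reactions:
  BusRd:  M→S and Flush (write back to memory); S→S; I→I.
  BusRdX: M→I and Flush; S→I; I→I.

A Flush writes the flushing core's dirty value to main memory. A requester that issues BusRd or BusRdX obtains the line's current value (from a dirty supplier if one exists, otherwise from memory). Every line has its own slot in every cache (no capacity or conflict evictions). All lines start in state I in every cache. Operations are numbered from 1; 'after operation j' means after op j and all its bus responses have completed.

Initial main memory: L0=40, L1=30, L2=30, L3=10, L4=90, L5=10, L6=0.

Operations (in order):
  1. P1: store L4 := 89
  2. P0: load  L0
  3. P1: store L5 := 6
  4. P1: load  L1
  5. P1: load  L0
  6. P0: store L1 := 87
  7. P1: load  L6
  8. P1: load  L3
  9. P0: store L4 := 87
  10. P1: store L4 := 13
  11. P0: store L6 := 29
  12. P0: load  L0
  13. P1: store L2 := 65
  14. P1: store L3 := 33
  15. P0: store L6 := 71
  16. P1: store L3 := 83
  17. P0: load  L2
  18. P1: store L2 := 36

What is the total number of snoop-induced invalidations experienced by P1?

  op1 P1: store L4 := 89 → I/M on L4; bus BusRdX; mem=90
  op2 P0: load  L0 → S/I on L0; bus BusRd; mem=40
  op3 P1: store L5 := 6 → I/M on L5; bus BusRdX; mem=10
  op4 P1: load  L1 → I/S on L1; bus BusRd; mem=30
  op5 P1: load  L0 → S/S on L0; bus BusRd; mem=40
  op6 P0: store L1 := 87 → M/I on L1; bus BusRdX; mem=30
  op7 P1: load  L6 → I/S on L6; bus BusRd; mem=0
  op8 P1: load  L3 → I/S on L3; bus BusRd; mem=10
  op9 P0: store L4 := 87 → M/I on L4; bus BusRdX Flush; mem=89
  op10 P1: store L4 := 13 → I/M on L4; bus BusRdX Flush; mem=87
  op11 P0: store L6 := 29 → M/I on L6; bus BusRdX; mem=0
  op12 P0: load  L0 → S/S on L0; bus (none); mem=40
  op13 P1: store L2 := 65 → I/M on L2; bus BusRdX; mem=30
  op14 P1: store L3 := 33 → I/M on L3; bus BusRdX; mem=10
  op15 P0: store L6 := 71 → M/I on L6; bus (none); mem=0
  op16 P1: store L3 := 83 → I/M on L3; bus (none); mem=10
  op17 P0: load  L2 → S/S on L2; bus BusRd Flush; mem=65
  op18 P1: store L2 := 36 → I/M on L2; bus BusRdX; mem=65

invalidations = 3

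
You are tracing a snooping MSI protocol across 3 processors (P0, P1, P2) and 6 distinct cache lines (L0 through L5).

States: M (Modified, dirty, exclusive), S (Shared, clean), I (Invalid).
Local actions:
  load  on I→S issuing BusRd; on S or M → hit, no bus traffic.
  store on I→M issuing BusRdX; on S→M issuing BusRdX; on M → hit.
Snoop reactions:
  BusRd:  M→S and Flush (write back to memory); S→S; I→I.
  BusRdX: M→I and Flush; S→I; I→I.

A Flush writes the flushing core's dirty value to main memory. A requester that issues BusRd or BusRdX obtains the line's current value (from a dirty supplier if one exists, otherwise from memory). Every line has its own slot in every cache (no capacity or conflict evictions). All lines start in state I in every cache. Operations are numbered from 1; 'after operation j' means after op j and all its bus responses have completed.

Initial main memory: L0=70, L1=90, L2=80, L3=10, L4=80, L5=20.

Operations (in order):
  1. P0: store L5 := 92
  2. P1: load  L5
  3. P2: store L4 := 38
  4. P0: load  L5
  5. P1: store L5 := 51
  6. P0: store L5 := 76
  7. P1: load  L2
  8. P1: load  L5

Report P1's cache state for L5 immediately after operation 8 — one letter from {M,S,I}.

1. P0: store L5 := 92  bus=[BusRdX]  L5: P0=M P1=I P2=I  mem[L5]=20
2. P1: load  L5  bus=[BusRd,Flush]  L5: P0=S P1=S P2=I  mem[L5]=92
3. P2: store L4 := 38  bus=[BusRdX]  L4: P0=I P1=I P2=M  mem[L4]=80
4. P0: load  L5  bus=[-]  L5: P0=S P1=S P2=I  mem[L5]=92
5. P1: store L5 := 51  bus=[BusRdX]  L5: P0=I P1=M P2=I  mem[L5]=92
6. P0: store L5 := 76  bus=[BusRdX,Flush]  L5: P0=M P1=I P2=I  mem[L5]=51
7. P1: load  L2  bus=[BusRd]  L2: P0=I P1=S P2=I  mem[L2]=80
8. P1: load  L5  bus=[BusRd,Flush]  L5: P0=S P1=S P2=I  mem[L5]=76

state = S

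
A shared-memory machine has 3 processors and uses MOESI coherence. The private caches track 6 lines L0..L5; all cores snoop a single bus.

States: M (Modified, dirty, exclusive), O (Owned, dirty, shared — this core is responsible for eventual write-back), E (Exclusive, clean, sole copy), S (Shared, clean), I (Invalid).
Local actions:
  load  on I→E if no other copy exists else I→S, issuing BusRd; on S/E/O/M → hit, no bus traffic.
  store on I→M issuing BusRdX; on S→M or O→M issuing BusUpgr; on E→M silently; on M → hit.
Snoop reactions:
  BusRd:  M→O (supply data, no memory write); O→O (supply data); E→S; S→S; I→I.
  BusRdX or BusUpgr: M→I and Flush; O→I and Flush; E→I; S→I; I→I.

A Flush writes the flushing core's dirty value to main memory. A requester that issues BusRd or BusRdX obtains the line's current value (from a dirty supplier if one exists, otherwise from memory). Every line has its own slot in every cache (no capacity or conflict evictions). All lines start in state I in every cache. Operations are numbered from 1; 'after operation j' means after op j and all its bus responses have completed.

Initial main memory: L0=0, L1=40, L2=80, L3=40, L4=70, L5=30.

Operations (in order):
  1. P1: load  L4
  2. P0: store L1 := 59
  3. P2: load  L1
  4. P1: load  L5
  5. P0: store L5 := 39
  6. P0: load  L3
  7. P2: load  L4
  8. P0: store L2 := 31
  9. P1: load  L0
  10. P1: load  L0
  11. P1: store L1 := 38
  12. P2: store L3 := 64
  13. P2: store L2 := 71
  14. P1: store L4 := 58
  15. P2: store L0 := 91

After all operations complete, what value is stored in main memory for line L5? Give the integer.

memory[L5] = 30

1. P1: load  L4  bus=[BusRd]  L4: P0=I P1=E P2=I  mem[L4]=70
2. P0: store L1 := 59  bus=[BusRdX]  L1: P0=M P1=I P2=I  mem[L1]=40
3. P2: load  L1  bus=[BusRd]  L1: P0=O P1=I P2=S  mem[L1]=40
4. P1: load  L5  bus=[BusRd]  L5: P0=I P1=E P2=I  mem[L5]=30
5. P0: store L5 := 39  bus=[BusRdX]  L5: P0=M P1=I P2=I  mem[L5]=30
6. P0: load  L3  bus=[BusRd]  L3: P0=E P1=I P2=I  mem[L3]=40
7. P2: load  L4  bus=[BusRd]  L4: P0=I P1=S P2=S  mem[L4]=70
8. P0: store L2 := 31  bus=[BusRdX]  L2: P0=M P1=I P2=I  mem[L2]=80
9. P1: load  L0  bus=[BusRd]  L0: P0=I P1=E P2=I  mem[L0]=0
10. P1: load  L0  bus=[-]  L0: P0=I P1=E P2=I  mem[L0]=0
11. P1: store L1 := 38  bus=[BusRdX,Flush]  L1: P0=I P1=M P2=I  mem[L1]=59
12. P2: store L3 := 64  bus=[BusRdX]  L3: P0=I P1=I P2=M  mem[L3]=40
13. P2: store L2 := 71  bus=[BusRdX,Flush]  L2: P0=I P1=I P2=M  mem[L2]=31
14. P1: store L4 := 58  bus=[BusUpgr]  L4: P0=I P1=M P2=I  mem[L4]=70
15. P2: store L0 := 91  bus=[BusRdX]  L0: P0=I P1=I P2=M  mem[L0]=0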